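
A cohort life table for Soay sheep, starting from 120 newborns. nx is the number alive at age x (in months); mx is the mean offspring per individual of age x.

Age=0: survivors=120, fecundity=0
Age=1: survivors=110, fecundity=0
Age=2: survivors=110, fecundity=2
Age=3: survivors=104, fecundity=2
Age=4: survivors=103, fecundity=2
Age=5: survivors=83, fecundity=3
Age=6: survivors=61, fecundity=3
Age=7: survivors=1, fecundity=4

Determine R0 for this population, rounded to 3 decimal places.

lx = nx/n0 = nx/120: 1, 0.91667…, 0.91667…, 0.86667…, 0.85833…, 0.69167…, 0.50833…, 0.00833…
lx·mx by age: 0, 0, 1.833333…, 1.733333…, 1.716667…, 2.075…, 1.525…, 0.033333…
R0 = Σ lx·mx = 8.916667… → 8.917

8.917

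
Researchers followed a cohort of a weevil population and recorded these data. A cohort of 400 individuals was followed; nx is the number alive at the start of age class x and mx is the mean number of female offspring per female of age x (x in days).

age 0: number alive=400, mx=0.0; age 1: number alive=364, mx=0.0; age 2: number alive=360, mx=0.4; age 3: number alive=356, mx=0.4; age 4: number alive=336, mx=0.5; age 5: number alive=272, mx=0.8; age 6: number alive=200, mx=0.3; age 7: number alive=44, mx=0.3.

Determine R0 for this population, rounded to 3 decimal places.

lx = nx/n0 = nx/400: 1, 0.91, 0.9, 0.89, 0.84, 0.68, 0.5, 0.11
lx·mx by age: 0, 0, 0.36, 0.356, 0.42, 0.544, 0.15, 0.033
R0 = Σ lx·mx = 1.863 → 1.863

1.863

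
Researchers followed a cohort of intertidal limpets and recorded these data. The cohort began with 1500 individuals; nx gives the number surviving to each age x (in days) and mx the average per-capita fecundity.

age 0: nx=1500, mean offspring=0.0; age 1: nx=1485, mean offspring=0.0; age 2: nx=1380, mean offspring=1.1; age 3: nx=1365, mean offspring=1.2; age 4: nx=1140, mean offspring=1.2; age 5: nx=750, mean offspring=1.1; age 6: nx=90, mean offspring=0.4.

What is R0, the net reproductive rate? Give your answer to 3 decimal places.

3.590

lx = nx/n0 = nx/1500: 1, 0.99, 0.92, 0.91, 0.76, 0.5, 0.06
lx·mx by age: 0, 0, 1.012, 1.092, 0.912, 0.55, 0.024
R0 = Σ lx·mx = 3.59 → 3.590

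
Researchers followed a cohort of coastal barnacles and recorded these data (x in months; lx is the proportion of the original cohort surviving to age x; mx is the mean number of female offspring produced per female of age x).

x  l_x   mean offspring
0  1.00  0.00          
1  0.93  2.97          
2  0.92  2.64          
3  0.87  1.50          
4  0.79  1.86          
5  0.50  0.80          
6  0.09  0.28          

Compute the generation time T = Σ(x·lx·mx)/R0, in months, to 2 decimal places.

lx·mx: 0, 2.7621, 2.4288, 1.305, 1.4694, 0.4, 0.0252 → R0 = 8.3905
x·lx·mx: 0, 2.7621, 4.8576, 3.915, 5.8776, 2, 0.1512 → Σ = 19.5635
T = 19.5635 / 8.3905 = 2.331625… → 2.33

2.33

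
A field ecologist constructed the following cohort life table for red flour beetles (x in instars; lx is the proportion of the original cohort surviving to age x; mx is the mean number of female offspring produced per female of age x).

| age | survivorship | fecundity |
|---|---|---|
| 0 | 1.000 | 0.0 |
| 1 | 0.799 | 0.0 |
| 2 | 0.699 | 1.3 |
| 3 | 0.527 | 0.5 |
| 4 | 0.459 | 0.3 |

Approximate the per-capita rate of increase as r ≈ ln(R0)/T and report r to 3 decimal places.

0.112

R0 = Σ lx·mx = 0 + 0 + 0.9087 + 0.2635 + 0.1377 = 1.3099
Σ x·lx·mx = 3.1587; T = 3.1587/1.3099 = 2.41141…
r ≈ ln(R0)/T = ln(1.3099)/2.41141… = 0.11195… → 0.112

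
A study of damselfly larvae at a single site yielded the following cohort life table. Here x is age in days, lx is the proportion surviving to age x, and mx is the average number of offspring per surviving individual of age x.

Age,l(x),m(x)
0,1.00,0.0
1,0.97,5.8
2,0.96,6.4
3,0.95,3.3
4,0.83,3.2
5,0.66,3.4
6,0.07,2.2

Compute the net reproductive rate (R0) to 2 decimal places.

lx·mx by age: 0, 5.626, 6.144, 3.135, 2.656, 2.244, 0.154
R0 = Σ lx·mx = 19.959 → 19.96

19.96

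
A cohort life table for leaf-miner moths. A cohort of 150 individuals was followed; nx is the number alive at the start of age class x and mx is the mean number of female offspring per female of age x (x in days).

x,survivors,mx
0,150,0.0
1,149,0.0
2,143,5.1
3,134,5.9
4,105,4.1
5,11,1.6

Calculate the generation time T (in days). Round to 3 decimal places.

lx = nx/n0 = nx/150: 1, 0.99333…, 0.95333…, 0.89333…, 0.7, 0.07333…
lx·mx: 0, 0, 4.862…, 5.270667…, 2.87, 0.117333… → R0 = 13.12…
x·lx·mx: 0, 0, 9.724…, 15.812…, 11.48, 0.586667… → Σ = 37.602667…
T = 37.602667… / 13.12… = 2.866057… → 2.866

2.866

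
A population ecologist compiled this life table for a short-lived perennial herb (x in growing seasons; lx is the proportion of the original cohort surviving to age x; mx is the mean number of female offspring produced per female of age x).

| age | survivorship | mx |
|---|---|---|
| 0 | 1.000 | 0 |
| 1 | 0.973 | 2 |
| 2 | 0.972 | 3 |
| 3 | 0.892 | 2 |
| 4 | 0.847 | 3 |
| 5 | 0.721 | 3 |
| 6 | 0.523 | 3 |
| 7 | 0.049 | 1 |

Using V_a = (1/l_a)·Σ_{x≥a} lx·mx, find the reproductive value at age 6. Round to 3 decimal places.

3.094

lx·mx for x ≥ 6: 1.569, 0.049 → sum = 1.618
V_6 = 1.618 / l_6 = 1.618 / 0.523 = 3.09369… → 3.094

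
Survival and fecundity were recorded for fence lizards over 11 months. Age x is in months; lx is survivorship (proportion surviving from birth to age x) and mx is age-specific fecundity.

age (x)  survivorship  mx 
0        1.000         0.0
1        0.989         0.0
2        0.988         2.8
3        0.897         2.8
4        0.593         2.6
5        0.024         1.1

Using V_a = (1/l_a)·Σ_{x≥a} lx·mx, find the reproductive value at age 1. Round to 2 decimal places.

6.92

lx·mx for x ≥ 1: 0, 2.7664, 2.5116, 1.5418, 0.0264 → sum = 6.8462
V_1 = 6.8462 / l_1 = 6.8462 / 0.989 = 6.922346… → 6.92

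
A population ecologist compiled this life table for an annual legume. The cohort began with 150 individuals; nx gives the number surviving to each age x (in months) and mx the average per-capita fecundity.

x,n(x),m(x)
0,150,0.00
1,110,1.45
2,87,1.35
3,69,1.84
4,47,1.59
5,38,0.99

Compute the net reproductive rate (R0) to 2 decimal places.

3.44

lx = nx/n0 = nx/150: 1, 0.73333…, 0.58, 0.46, 0.31333…, 0.25333…
lx·mx by age: 0, 1.063333…, 0.783, 0.8464, 0.4982…, 0.2508…
R0 = Σ lx·mx = 3.441733… → 3.44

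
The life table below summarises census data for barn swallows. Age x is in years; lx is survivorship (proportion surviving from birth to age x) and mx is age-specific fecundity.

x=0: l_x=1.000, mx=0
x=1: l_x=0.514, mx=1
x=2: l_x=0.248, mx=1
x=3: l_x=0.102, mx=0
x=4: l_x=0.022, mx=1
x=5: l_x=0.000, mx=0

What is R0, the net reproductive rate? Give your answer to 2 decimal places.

0.78

lx·mx by age: 0, 0.514, 0.248, 0, 0.022, 0
R0 = Σ lx·mx = 0.784 → 0.78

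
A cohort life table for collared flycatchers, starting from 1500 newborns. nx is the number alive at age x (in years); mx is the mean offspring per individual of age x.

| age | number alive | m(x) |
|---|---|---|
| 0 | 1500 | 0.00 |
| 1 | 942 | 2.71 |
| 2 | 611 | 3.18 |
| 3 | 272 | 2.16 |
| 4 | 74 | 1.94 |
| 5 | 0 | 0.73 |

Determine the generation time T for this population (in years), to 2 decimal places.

1.68

lx = nx/n0 = nx/1500: 1, 0.628, 0.40733…, 0.18133…, 0.04933…, 0
lx·mx: 0, 1.70188, 1.29532…, 0.39168…, 0.095707…, 0 → R0 = 3.484587…
x·lx·mx: 0, 1.70188, 2.59064…, 1.17504…, 0.382827…, 0 → Σ = 5.850387…
T = 5.850387… / 3.484587… = 1.678933… → 1.68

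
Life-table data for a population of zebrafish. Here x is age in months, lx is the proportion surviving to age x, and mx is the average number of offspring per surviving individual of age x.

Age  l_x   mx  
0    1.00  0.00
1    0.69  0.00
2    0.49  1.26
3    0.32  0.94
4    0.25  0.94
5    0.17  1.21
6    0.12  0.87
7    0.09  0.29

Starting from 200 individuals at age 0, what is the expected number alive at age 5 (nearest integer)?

34

Expected survivors = N0 · l_5 = 200 × 0.17 = 34 → 34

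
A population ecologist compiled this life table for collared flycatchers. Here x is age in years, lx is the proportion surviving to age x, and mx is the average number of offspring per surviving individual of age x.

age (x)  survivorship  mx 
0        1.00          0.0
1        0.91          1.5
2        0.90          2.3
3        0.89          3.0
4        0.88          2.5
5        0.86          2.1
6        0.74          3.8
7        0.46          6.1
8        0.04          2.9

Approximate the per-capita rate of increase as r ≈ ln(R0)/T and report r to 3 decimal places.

0.636

R0 = Σ lx·mx = 0 + 1.365 + 2.07 + 2.67 + 2.2 + 1.806 + 2.812 + 2.806 + 0.116 = 15.845
Σ x·lx·mx = 68.787; T = 68.787/15.845 = 4.34124…
r ≈ ln(R0)/T = ln(15.845)/4.34124… = 0.63642… → 0.636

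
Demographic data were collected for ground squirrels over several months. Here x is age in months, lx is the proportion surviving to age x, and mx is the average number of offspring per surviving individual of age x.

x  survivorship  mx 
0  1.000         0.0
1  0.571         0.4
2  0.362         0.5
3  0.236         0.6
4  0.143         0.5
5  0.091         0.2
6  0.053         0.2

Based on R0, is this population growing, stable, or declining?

declining

R0 = Σ lx·mx = 0 + 0.2284 + 0.181 + 0.1416 + 0.0715 + 0.0182 + 0.0106 = 0.6513
R0 < 1, so the population is declining.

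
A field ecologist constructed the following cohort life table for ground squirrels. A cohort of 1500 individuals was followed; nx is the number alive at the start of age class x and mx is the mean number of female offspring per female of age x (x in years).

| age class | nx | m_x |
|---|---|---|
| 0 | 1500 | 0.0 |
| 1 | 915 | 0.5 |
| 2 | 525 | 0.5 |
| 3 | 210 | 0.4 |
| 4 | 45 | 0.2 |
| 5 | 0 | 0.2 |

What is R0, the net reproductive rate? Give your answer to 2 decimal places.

0.54

lx = nx/n0 = nx/1500: 1, 0.61, 0.35, 0.14, 0.03, 0
lx·mx by age: 0, 0.305, 0.175, 0.056, 0.006, 0
R0 = Σ lx·mx = 0.542 → 0.54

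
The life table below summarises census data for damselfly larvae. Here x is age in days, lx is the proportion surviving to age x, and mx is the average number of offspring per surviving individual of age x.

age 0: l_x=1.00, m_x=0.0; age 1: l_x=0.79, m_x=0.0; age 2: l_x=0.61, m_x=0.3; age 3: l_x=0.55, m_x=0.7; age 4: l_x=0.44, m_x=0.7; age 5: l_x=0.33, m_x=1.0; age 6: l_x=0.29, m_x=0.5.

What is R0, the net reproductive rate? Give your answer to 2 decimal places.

lx·mx by age: 0, 0, 0.183, 0.385, 0.308, 0.33, 0.145
R0 = Σ lx·mx = 1.351 → 1.35

1.35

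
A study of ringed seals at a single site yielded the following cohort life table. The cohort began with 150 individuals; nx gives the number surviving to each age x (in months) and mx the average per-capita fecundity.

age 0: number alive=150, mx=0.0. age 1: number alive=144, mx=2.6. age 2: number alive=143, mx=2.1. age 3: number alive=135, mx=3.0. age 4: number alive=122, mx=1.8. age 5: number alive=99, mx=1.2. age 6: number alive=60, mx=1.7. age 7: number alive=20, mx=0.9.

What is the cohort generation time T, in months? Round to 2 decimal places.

lx = nx/n0 = nx/150: 1, 0.96, 0.95333…, 0.9, 0.81333…, 0.66, 0.4, 0.13333…
lx·mx: 0, 2.496, 2.002…, 2.7, 1.464…, 0.792, 0.68, 0.12… → R0 = 10.254…
x·lx·mx: 0, 2.496, 4.004…, 8.1, 5.856…, 3.96, 4.08, 0.84… → Σ = 29.336…
T = 29.336… / 10.254… = 2.860932… → 2.86

2.86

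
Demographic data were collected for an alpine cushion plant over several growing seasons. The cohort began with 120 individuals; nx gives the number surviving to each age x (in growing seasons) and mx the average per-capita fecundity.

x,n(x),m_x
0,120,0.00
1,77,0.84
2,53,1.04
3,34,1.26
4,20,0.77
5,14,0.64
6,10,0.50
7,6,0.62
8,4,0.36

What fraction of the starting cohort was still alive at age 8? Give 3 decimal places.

l_8 = n_8/n_0 = 4/120 = 0.033333… → 0.033

0.033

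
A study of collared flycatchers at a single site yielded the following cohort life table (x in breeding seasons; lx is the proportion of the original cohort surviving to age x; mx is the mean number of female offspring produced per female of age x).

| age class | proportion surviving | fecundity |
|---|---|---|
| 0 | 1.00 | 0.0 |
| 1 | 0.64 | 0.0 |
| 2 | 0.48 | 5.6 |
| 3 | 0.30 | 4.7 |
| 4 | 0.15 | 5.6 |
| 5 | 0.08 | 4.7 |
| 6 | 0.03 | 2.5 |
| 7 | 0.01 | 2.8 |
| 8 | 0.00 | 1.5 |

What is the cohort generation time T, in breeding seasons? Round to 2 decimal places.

2.86

lx·mx: 0, 0, 2.688, 1.41, 0.84, 0.376, 0.075, 0.028, 0 → R0 = 5.417
x·lx·mx: 0, 0, 5.376, 4.23, 3.36, 1.88, 0.45, 0.196, 0 → Σ = 15.492
T = 15.492 / 5.417 = 2.859886… → 2.86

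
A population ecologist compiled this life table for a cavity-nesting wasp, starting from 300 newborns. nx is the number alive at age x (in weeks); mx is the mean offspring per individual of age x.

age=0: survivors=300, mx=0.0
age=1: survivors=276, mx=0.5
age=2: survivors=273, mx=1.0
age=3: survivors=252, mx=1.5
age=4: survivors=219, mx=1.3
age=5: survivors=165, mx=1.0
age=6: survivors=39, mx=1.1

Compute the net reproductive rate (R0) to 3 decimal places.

4.272

lx = nx/n0 = nx/300: 1, 0.92, 0.91, 0.84, 0.73, 0.55, 0.13
lx·mx by age: 0, 0.46, 0.91, 1.26, 0.949, 0.55, 0.143
R0 = Σ lx·mx = 4.272 → 4.272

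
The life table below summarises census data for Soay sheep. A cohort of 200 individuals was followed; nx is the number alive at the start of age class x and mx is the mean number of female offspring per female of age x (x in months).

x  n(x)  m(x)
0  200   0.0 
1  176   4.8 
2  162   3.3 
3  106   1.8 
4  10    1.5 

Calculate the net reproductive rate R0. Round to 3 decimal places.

lx = nx/n0 = nx/200: 1, 0.88, 0.81, 0.53, 0.05
lx·mx by age: 0, 4.224, 2.673, 0.954, 0.075
R0 = Σ lx·mx = 7.926 → 7.926

7.926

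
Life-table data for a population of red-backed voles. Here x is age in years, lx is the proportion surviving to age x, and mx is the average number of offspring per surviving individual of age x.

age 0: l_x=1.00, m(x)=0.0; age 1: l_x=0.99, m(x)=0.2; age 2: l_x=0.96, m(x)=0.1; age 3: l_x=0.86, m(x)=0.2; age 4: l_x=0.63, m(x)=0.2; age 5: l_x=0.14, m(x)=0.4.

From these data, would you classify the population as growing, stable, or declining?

R0 = Σ lx·mx = 0 + 0.198 + 0.096 + 0.172 + 0.126 + 0.056 = 0.648
R0 < 1, so the population is declining.

declining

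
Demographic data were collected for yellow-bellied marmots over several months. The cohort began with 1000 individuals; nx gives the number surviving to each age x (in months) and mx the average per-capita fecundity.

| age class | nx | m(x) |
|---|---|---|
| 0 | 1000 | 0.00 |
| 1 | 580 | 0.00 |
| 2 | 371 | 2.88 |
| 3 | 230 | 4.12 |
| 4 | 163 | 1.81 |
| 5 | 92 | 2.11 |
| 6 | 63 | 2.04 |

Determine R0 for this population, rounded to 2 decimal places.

2.63

lx = nx/n0 = nx/1000: 1, 0.58, 0.371, 0.23, 0.163, 0.092, 0.063
lx·mx by age: 0, 0, 1.06848, 0.9476, 0.29503, 0.19412, 0.12852
R0 = Σ lx·mx = 2.63375 → 2.63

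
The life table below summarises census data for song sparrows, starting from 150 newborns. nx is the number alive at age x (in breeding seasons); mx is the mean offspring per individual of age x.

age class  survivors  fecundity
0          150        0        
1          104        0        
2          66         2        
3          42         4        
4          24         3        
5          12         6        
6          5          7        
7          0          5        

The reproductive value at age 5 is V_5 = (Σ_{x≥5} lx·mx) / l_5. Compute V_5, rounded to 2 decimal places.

8.92

lx = nx/n0 = nx/150: 1, 0.69333…, 0.44, 0.28, 0.16, 0.08, 0.03333…, 0
lx·mx for x ≥ 5: 0.48, 0.233333…, 0 → sum = 0.713333…
V_5 = 0.713333… / l_5 = 0.713333… / 0.08 = 8.916667… → 8.92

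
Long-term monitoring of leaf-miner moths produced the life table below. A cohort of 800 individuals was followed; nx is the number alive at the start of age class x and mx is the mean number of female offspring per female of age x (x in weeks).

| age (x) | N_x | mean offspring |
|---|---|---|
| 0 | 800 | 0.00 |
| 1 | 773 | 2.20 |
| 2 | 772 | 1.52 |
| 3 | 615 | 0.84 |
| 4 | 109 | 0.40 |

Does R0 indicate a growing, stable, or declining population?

lx = nx/n0 = nx/800: 1, 0.96625, 0.965, 0.76875, 0.13625
R0 = Σ lx·mx = 0 + 2.12575… + 1.4668 + 0.64575… + 0.0545… = 4.2928…
R0 > 1, so the population is growing.

growing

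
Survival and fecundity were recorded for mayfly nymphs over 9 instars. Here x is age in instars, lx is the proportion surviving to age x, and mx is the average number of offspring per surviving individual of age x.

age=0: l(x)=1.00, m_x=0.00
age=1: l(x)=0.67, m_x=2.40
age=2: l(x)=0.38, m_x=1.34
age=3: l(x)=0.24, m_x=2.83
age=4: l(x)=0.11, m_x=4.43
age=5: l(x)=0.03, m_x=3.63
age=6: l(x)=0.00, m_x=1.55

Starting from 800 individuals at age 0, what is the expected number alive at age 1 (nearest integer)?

Expected survivors = N0 · l_1 = 800 × 0.67 = 536 → 536

536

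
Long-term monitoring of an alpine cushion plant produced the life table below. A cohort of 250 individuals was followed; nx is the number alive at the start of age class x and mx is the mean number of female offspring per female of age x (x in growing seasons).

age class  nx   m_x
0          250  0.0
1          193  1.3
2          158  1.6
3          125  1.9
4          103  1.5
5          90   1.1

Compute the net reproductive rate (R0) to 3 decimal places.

lx = nx/n0 = nx/250: 1, 0.772, 0.632, 0.5, 0.412, 0.36
lx·mx by age: 0, 1.0036, 1.0112, 0.95, 0.618, 0.396
R0 = Σ lx·mx = 3.9788 → 3.979

3.979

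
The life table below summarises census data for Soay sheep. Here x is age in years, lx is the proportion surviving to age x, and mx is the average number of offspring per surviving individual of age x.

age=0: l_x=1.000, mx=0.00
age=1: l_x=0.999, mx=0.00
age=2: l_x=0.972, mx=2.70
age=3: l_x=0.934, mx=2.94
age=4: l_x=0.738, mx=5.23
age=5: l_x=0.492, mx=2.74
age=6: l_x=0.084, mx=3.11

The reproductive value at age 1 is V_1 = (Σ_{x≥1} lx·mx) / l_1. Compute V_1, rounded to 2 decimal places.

10.85

lx·mx for x ≥ 1: 0, 2.6244, 2.74596, 3.85974, 1.34808, 0.26124 → sum = 10.83942
V_1 = 10.83942 / l_1 = 10.83942 / 0.999 = 10.85027… → 10.85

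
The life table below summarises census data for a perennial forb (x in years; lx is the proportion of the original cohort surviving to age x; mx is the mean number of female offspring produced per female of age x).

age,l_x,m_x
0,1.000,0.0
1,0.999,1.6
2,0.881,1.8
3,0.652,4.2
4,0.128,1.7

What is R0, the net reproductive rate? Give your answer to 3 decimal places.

lx·mx by age: 0, 1.5984, 1.5858, 2.7384, 0.2176
R0 = Σ lx·mx = 6.1402 → 6.140

6.140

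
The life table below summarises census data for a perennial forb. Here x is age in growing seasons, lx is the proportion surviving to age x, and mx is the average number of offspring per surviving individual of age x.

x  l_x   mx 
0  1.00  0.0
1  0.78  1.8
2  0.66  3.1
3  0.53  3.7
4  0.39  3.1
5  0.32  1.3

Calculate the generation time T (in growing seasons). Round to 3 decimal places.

2.600

lx·mx: 0, 1.404, 2.046, 1.961, 1.209, 0.416 → R0 = 7.036
x·lx·mx: 0, 1.404, 4.092, 5.883, 4.836, 2.08 → Σ = 18.295
T = 18.295 / 7.036 = 2.600199… → 2.600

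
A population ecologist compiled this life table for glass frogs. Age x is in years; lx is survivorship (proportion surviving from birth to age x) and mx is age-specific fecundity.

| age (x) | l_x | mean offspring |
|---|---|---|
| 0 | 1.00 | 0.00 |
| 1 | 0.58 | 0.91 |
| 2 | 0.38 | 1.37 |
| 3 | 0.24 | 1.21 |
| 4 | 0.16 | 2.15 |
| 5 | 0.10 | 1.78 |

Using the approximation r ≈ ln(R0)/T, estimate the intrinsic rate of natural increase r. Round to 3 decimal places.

R0 = Σ lx·mx = 0 + 0.5278 + 0.5206 + 0.2904 + 0.344 + 0.178 = 1.8608
Σ x·lx·mx = 4.7062; T = 4.7062/1.8608 = 2.52913…
r ≈ ln(R0)/T = ln(1.8608)/2.52913… = 0.24554… → 0.246

0.246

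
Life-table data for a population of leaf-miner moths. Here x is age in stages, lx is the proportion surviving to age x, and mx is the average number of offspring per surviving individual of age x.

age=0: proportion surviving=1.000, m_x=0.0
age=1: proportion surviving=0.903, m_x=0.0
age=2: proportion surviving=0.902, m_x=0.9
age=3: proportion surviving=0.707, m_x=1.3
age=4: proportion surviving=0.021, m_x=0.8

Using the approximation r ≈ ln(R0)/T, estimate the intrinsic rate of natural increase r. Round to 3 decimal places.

R0 = Σ lx·mx = 0 + 0 + 0.8118 + 0.9191 + 0.0168 = 1.7477
Σ x·lx·mx = 4.4481; T = 4.4481/1.7477 = 2.54512…
r ≈ ln(R0)/T = ln(1.7477)/2.54512… = 0.21936… → 0.219

0.219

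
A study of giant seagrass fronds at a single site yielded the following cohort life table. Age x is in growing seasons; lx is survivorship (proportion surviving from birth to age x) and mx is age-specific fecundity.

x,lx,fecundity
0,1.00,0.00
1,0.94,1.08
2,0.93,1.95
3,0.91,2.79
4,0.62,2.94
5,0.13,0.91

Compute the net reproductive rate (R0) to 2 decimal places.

7.31

lx·mx by age: 0, 1.0152, 1.8135, 2.5389, 1.8228, 0.1183
R0 = Σ lx·mx = 7.3087 → 7.31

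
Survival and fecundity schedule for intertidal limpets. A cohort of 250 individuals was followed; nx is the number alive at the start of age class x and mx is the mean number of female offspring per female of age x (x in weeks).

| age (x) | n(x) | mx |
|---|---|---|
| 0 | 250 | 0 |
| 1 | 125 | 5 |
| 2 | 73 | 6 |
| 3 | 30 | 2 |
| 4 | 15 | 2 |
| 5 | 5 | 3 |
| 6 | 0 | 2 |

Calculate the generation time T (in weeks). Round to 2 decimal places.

1.61

lx = nx/n0 = nx/250: 1, 0.5, 0.292, 0.12, 0.06, 0.02, 0
lx·mx: 0, 2.5, 1.752, 0.24, 0.12, 0.06, 0 → R0 = 4.672
x·lx·mx: 0, 2.5, 3.504, 0.72, 0.48, 0.3, 0 → Σ = 7.504
T = 7.504 / 4.672 = 1.606164… → 1.61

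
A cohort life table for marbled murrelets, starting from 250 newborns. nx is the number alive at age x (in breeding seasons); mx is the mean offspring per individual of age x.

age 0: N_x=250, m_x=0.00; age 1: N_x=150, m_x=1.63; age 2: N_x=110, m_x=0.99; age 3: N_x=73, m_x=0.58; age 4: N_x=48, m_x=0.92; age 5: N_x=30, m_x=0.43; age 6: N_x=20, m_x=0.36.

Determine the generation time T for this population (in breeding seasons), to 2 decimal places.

1.90

lx = nx/n0 = nx/250: 1, 0.6, 0.44, 0.292, 0.192, 0.12, 0.08
lx·mx: 0, 0.978, 0.4356, 0.16936, 0.17664, 0.0516, 0.0288 → R0 = 1.84
x·lx·mx: 0, 0.978, 0.8712, 0.50808, 0.70656, 0.258, 0.1728 → Σ = 3.49464
T = 3.49464 / 1.84 = 1.899261… → 1.90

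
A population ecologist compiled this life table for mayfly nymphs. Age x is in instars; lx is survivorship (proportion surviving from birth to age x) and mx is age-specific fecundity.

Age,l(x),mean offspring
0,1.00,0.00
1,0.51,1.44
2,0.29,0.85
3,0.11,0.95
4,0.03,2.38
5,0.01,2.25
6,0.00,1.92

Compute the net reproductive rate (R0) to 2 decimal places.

1.18

lx·mx by age: 0, 0.7344, 0.2465, 0.1045, 0.0714, 0.0225, 0
R0 = Σ lx·mx = 1.1793 → 1.18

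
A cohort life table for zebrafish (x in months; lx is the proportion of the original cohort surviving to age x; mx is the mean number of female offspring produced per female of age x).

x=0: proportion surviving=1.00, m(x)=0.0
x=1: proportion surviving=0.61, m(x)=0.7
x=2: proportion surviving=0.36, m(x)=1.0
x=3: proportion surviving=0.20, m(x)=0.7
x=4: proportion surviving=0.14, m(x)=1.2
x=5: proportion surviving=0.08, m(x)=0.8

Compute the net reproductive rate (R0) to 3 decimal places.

1.159

lx·mx by age: 0, 0.427, 0.36, 0.14, 0.168, 0.064
R0 = Σ lx·mx = 1.159 → 1.159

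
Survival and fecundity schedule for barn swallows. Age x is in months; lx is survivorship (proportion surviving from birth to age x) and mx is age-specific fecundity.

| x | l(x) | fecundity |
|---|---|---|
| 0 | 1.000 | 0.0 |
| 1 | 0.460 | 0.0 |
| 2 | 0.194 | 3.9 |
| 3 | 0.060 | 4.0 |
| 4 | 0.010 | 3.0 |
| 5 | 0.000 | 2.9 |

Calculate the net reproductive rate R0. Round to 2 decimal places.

lx·mx by age: 0, 0, 0.7566, 0.24, 0.03, 0
R0 = Σ lx·mx = 1.0266 → 1.03

1.03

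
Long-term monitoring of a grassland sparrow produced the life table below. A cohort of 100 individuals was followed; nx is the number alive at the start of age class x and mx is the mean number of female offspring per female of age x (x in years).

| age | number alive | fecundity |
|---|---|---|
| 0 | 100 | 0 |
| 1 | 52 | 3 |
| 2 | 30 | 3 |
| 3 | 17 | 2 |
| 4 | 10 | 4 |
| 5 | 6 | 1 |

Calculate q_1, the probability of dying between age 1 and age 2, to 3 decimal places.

0.423

lx = nx/n0 = nx/100: 1, 0.52, 0.3, 0.17, 0.1, 0.06
q_1 = (l_1 − l_2) / l_1 = (0.52 − 0.3) / 0.52
     = 0.22 / 0.52 = 0.423077… → 0.423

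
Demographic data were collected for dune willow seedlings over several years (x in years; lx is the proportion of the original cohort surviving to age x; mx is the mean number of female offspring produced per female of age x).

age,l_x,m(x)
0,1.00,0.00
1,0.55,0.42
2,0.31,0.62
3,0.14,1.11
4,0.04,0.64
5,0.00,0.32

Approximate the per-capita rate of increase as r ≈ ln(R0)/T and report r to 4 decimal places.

R0 = Σ lx·mx = 0 + 0.231 + 0.1922 + 0.1554 + 0.0256 + 0 = 0.6042
Σ x·lx·mx = 1.184; T = 1.184/0.6042 = 1.95962…
r ≈ ln(R0)/T = ln(0.6042)/1.95962… = -0.257117… → -0.2571

-0.2571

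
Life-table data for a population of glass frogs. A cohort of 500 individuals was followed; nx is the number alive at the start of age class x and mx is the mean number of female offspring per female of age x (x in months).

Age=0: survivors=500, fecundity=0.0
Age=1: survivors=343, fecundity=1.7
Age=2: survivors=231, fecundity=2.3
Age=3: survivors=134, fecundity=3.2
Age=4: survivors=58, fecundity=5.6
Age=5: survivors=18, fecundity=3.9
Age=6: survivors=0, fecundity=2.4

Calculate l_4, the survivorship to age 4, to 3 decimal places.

0.116

l_4 = n_4/n_0 = 58/500 = 0.116 → 0.116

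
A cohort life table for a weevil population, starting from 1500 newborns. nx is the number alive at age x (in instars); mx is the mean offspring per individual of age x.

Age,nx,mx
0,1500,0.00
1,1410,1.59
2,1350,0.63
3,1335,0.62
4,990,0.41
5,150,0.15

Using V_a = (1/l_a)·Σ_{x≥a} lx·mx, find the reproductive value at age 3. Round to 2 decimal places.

0.94

lx = nx/n0 = nx/1500: 1, 0.94, 0.9, 0.89, 0.66, 0.1
lx·mx for x ≥ 3: 0.5518, 0.2706, 0.015 → sum = 0.8374
V_3 = 0.8374 / l_3 = 0.8374 / 0.89 = 0.940899… → 0.94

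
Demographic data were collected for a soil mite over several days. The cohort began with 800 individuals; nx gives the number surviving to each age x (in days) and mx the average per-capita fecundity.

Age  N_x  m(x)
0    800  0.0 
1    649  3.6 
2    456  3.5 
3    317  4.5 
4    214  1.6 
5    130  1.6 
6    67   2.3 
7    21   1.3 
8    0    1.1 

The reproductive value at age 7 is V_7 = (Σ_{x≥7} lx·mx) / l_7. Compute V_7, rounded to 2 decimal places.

1.30

lx = nx/n0 = nx/800: 1, 0.81125, 0.57, 0.39625, 0.2675, 0.1625, 0.08375, 0.02625, 0
lx·mx for x ≥ 7: 0.034125, 0 → sum = 0.034125
V_7 = 0.034125 / l_7 = 0.034125 / 0.02625 = 1.3 → 1.30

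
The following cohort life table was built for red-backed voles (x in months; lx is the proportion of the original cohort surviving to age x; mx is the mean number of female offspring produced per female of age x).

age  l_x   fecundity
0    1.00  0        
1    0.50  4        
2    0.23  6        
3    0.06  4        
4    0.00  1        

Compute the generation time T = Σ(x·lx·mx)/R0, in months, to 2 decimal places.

lx·mx: 0, 2, 1.38, 0.24, 0 → R0 = 3.62
x·lx·mx: 0, 2, 2.76, 0.72, 0 → Σ = 5.48
T = 5.48 / 3.62 = 1.513812… → 1.51

1.51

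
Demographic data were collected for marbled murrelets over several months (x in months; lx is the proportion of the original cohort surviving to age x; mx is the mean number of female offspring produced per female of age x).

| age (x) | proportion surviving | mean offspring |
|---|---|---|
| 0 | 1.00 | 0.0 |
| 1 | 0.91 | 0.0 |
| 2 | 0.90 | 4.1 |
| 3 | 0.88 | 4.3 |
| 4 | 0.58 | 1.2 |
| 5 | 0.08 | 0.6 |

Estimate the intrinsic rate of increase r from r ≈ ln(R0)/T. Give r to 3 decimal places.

0.796

R0 = Σ lx·mx = 0 + 0 + 3.69 + 3.784 + 0.696 + 0.048 = 8.218
Σ x·lx·mx = 21.756; T = 21.756/8.218 = 2.64736…
r ≈ ln(R0)/T = ln(8.218)/2.64736… = 0.79563… → 0.796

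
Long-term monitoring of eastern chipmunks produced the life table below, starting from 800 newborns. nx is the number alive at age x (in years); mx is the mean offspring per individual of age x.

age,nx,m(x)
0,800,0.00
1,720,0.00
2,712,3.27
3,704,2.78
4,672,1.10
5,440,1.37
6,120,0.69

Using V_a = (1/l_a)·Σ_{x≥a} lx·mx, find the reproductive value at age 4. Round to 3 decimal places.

2.120

lx = nx/n0 = nx/800: 1, 0.9, 0.89, 0.88, 0.84, 0.55, 0.15
lx·mx for x ≥ 4: 0.924, 0.7535, 0.1035 → sum = 1.781
V_4 = 1.781 / l_4 = 1.781 / 0.84 = 2.120238… → 2.120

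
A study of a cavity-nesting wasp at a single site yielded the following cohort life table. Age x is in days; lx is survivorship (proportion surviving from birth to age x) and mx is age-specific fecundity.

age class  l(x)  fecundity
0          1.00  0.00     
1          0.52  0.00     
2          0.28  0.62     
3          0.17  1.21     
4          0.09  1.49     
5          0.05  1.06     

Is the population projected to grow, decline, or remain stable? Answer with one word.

R0 = Σ lx·mx = 0 + 0 + 0.1736 + 0.2057 + 0.1341 + 0.053 = 0.5664
R0 < 1, so the population is declining.

declining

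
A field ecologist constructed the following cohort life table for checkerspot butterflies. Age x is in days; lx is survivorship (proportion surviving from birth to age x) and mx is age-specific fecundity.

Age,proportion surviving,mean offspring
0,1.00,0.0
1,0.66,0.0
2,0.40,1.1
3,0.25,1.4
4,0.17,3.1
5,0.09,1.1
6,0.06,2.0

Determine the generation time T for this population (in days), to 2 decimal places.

lx·mx: 0, 0, 0.44, 0.35, 0.527, 0.099, 0.12 → R0 = 1.536
x·lx·mx: 0, 0, 0.88, 1.05, 2.108, 0.495, 0.72 → Σ = 5.253
T = 5.253 / 1.536 = 3.419922… → 3.42

3.42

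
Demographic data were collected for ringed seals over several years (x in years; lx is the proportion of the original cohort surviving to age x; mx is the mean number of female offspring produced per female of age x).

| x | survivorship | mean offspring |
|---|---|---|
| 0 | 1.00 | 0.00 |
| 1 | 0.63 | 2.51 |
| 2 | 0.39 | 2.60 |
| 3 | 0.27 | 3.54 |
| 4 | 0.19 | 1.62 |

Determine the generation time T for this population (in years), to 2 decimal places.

lx·mx: 0, 1.5813, 1.014, 0.9558, 0.3078 → R0 = 3.8589
x·lx·mx: 0, 1.5813, 2.028, 2.8674, 1.2312 → Σ = 7.7079
T = 7.7079 / 3.8589 = 1.997435… → 2.00

2.00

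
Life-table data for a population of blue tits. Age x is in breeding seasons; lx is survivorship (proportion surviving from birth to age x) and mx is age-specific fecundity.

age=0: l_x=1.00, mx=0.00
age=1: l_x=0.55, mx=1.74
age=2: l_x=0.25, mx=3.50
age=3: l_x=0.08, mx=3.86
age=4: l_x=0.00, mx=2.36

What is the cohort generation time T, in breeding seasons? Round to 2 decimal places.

1.70

lx·mx: 0, 0.957, 0.875, 0.3088, 0 → R0 = 2.1408
x·lx·mx: 0, 0.957, 1.75, 0.9264, 0 → Σ = 3.6334
T = 3.6334 / 2.1408 = 1.697216… → 1.70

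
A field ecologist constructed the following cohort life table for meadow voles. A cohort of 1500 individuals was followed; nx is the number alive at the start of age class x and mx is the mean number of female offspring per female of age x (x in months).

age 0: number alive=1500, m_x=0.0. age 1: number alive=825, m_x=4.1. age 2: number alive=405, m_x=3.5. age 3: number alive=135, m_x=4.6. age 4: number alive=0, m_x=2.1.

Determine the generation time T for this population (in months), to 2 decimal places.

1.49

lx = nx/n0 = nx/1500: 1, 0.55, 0.27, 0.09, 0
lx·mx: 0, 2.255, 0.945, 0.414, 0 → R0 = 3.614
x·lx·mx: 0, 2.255, 1.89, 1.242, 0 → Σ = 5.387
T = 5.387 / 3.614 = 1.490592… → 1.49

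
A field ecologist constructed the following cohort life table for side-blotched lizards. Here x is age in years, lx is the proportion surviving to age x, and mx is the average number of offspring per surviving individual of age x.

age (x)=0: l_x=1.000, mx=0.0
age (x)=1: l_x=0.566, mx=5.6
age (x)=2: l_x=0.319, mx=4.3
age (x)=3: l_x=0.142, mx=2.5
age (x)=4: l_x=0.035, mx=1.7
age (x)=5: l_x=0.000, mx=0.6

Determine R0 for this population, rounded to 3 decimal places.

4.956

lx·mx by age: 0, 3.1696, 1.3717, 0.355, 0.0595, 0
R0 = Σ lx·mx = 4.9558 → 4.956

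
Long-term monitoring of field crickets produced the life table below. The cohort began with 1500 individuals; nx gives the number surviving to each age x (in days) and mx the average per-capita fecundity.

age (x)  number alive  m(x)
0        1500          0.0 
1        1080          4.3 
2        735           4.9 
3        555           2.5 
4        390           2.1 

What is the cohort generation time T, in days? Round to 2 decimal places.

1.85

lx = nx/n0 = nx/1500: 1, 0.72, 0.49, 0.37, 0.26
lx·mx: 0, 3.096, 2.401, 0.925, 0.546 → R0 = 6.968
x·lx·mx: 0, 3.096, 4.802, 2.775, 2.184 → Σ = 12.857
T = 12.857 / 6.968 = 1.845149… → 1.85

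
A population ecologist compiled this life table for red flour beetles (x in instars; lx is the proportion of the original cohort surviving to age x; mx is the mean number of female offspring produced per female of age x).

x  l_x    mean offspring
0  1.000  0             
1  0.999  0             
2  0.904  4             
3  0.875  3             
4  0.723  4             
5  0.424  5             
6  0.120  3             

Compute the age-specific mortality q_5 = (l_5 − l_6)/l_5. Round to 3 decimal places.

0.717

q_5 = (l_5 − l_6) / l_5 = (0.424 − 0.12) / 0.424
     = 0.304 / 0.424 = 0.716981… → 0.717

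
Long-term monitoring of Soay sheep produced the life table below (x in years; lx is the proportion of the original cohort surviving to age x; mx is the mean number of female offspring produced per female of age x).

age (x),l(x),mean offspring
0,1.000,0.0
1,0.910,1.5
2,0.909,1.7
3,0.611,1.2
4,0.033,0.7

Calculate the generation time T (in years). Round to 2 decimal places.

1.84

lx·mx: 0, 1.365, 1.5453, 0.7332, 0.0231 → R0 = 3.6666
x·lx·mx: 0, 1.365, 3.0906, 2.1996, 0.0924 → Σ = 6.7476
T = 6.7476 / 3.6666 = 1.840288… → 1.84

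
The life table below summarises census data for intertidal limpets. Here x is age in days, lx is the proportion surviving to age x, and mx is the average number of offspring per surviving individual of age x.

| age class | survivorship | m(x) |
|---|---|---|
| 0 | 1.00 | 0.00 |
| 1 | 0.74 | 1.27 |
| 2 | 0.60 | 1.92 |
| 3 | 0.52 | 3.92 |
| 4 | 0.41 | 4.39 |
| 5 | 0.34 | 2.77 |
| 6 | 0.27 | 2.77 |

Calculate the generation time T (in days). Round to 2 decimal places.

lx·mx: 0, 0.9398, 1.152, 2.0384, 1.7999, 0.9418, 0.7479 → R0 = 7.6198
x·lx·mx: 0, 0.9398, 2.304, 6.1152, 7.1996, 4.709, 4.4874 → Σ = 25.755
T = 25.755 / 7.6198 = 3.38001… → 3.38

3.38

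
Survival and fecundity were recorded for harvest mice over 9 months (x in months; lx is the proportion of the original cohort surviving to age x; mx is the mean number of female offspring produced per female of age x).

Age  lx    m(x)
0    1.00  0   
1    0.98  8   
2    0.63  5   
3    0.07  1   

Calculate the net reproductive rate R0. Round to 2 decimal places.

11.06

lx·mx by age: 0, 7.84, 3.15, 0.07
R0 = Σ lx·mx = 11.06 → 11.06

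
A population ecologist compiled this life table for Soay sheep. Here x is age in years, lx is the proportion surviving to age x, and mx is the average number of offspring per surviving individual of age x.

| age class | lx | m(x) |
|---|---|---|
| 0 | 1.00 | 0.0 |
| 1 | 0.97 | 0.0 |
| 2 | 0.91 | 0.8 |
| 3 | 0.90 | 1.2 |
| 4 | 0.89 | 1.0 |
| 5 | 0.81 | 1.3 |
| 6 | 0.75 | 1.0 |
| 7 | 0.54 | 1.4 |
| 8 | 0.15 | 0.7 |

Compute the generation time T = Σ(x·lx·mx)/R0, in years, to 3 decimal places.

lx·mx: 0, 0, 0.728, 1.08, 0.89, 1.053, 0.75, 0.756, 0.105 → R0 = 5.362
x·lx·mx: 0, 0, 1.456, 3.24, 3.56, 5.265, 4.5, 5.292, 0.84 → Σ = 24.153
T = 24.153 / 5.362 = 4.504476… → 4.504

4.504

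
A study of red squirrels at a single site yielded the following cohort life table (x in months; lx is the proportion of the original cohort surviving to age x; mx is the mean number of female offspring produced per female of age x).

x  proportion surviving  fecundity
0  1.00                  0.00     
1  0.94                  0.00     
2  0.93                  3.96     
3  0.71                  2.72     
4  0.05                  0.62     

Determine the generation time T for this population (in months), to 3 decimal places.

lx·mx: 0, 0, 3.6828, 1.9312, 0.031 → R0 = 5.645
x·lx·mx: 0, 0, 7.3656, 5.7936, 0.124 → Σ = 13.2832
T = 13.2832 / 5.645 = 2.353091… → 2.353

2.353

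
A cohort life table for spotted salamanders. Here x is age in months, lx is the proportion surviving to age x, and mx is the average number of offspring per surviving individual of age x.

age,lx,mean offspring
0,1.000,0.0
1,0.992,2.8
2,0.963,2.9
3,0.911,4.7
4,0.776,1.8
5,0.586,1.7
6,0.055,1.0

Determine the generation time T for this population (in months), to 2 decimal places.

lx·mx: 0, 2.7776, 2.7927, 4.2817, 1.3968, 0.9962, 0.055 → R0 = 12.3
x·lx·mx: 0, 2.7776, 5.5854, 12.8451, 5.5872, 4.981, 0.33 → Σ = 32.1063
T = 32.1063 / 12.3 = 2.610268… → 2.61

2.61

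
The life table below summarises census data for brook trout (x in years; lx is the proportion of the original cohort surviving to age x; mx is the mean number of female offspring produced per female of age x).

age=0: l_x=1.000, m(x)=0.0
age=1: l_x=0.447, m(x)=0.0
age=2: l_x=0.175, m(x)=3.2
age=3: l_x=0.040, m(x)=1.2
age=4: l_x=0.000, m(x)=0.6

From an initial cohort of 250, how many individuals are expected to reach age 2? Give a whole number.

44

Expected survivors = N0 · l_2 = 250 × 0.175 = 43.75 → 44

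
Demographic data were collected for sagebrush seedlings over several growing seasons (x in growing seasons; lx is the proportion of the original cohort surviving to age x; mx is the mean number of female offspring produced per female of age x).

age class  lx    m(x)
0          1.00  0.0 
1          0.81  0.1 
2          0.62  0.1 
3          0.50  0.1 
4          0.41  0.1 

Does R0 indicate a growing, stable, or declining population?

declining

R0 = Σ lx·mx = 0 + 0.081 + 0.062 + 0.05 + 0.041 = 0.234
R0 < 1, so the population is declining.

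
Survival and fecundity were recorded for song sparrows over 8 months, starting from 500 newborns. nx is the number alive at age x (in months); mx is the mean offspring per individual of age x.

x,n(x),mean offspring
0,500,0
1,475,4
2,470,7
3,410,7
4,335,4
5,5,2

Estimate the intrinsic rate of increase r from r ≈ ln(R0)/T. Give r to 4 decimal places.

lx = nx/n0 = nx/500: 1, 0.95, 0.94, 0.82, 0.67, 0.01
R0 = Σ lx·mx = 0 + 3.8 + 6.58 + 5.74 + 2.68 + 0.02 = 18.82
Σ x·lx·mx = 45; T = 45/18.82 = 2.39107…
r ≈ ln(R0)/T = ln(18.82)/2.39107… = 1.227449… → 1.2274

1.2274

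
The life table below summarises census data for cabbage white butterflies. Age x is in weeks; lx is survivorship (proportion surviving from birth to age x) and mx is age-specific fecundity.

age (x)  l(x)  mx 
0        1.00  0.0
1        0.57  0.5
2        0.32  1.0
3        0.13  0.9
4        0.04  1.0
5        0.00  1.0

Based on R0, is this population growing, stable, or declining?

declining

R0 = Σ lx·mx = 0 + 0.285 + 0.32 + 0.117 + 0.04 + 0 = 0.762
R0 < 1, so the population is declining.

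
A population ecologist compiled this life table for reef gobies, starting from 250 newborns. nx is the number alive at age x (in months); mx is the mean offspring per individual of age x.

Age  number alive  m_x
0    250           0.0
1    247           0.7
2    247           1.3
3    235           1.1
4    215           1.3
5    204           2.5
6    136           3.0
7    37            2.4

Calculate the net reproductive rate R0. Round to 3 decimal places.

lx = nx/n0 = nx/250: 1, 0.988, 0.988, 0.94, 0.86, 0.816, 0.544, 0.148
lx·mx by age: 0, 0.6916, 1.2844, 1.034, 1.118, 2.04, 1.632, 0.3552
R0 = Σ lx·mx = 8.1552 → 8.155

8.155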